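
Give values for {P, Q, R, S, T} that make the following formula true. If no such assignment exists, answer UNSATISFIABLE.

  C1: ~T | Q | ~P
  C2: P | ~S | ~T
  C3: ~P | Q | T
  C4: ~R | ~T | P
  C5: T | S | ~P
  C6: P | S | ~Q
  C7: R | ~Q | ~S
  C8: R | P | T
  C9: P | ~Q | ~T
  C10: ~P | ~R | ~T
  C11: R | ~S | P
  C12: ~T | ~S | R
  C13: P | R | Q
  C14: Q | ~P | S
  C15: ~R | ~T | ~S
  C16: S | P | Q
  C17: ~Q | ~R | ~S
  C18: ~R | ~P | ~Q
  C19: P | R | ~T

P ↦ 0,  Q ↦ 0,  R ↦ 1,  S ↦ 1,  T ↦ 0

Case T = 0:
Case P = 0:
The clause (R) is unit, so R = 1.
Case S = 1:
The clause (~Q) is unit, so Q = 0.
This assignment satisfies each clause.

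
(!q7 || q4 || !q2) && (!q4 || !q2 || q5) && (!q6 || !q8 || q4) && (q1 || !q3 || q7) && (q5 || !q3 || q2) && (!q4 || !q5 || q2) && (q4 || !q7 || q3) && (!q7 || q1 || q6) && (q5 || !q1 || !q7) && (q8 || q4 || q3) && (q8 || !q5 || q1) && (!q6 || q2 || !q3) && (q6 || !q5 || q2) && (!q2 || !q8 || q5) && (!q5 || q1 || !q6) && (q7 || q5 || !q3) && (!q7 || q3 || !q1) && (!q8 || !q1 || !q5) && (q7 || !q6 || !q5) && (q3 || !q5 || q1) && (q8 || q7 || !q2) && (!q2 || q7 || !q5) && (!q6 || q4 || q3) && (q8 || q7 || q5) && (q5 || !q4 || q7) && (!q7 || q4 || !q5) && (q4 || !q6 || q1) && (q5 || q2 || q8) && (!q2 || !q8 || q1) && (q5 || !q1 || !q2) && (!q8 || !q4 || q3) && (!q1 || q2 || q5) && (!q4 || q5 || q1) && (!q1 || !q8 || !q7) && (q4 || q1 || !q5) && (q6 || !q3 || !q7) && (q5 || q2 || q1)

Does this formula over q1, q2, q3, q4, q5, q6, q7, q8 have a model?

Yes

Try q7 = true.
Try q4 = true.
Try q2 = true.
The clause (q5) is unit, so q5 = true.
Try q1 = true.
The clause (q3) is unit, so q3 = true.
The clause (!q8) is unit, so q8 = false.
The clause (q6) is unit, so q6 = true.
All clauses are satisfied.
A satisfying assignment: q1: true,  q2: true,  q3: true,  q4: true,  q5: true,  q6: true,  q7: true,  q8: false.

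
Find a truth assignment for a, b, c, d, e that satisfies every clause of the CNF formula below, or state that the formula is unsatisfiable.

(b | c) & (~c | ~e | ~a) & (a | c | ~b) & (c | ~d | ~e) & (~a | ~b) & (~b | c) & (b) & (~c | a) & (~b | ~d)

The clause (b) is unit, so b = 1.
The clause (~a) is unit, so a = 0.
The clause (c) is unit, so c = 1.
That conflicts with the unit clause (~c).

UNSATISFIABLE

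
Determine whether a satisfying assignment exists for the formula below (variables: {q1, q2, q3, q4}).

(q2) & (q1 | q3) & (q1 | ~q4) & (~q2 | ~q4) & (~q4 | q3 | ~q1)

The clause (q2) is unit, so q2 = 1.
The clause (~q4) is unit, so q4 = 0.
Case q1 = 1:
No clause remains; q3 is free.
A satisfying assignment: q1 ↦ 1,  q2 ↦ 1,  q3 ↦ 0,  q4 ↦ 0.

Yes, satisfiable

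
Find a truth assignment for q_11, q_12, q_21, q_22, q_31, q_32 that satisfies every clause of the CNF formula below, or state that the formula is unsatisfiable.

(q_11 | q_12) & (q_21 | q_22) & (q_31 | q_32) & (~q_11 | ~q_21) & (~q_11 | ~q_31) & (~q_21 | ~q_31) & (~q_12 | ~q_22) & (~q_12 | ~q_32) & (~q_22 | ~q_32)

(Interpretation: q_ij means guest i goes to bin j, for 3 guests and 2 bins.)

Suppose q_11 = 1.
Unit clause (~q_21) forces q_21 = 0.
Unit clause (q_22) forces q_22 = 1.
Unit clause (~q_31) forces q_31 = 0.
Unit clause (q_32) forces q_32 = 1.
That conflicts with the unit clause (~q_32).
Undo q_11 and try q_11 = 0.
Unit clause (q_12) forces q_12 = 1.
Unit clause (~q_22) forces q_22 = 0.
Unit clause (q_21) forces q_21 = 1.
Unit clause (~q_31) forces q_31 = 0.
Unit clause (q_32) forces q_32 = 1.
That conflicts with the unit clause (~q_32).
Either choice for q_11 ends in contradiction.

UNSATISFIABLE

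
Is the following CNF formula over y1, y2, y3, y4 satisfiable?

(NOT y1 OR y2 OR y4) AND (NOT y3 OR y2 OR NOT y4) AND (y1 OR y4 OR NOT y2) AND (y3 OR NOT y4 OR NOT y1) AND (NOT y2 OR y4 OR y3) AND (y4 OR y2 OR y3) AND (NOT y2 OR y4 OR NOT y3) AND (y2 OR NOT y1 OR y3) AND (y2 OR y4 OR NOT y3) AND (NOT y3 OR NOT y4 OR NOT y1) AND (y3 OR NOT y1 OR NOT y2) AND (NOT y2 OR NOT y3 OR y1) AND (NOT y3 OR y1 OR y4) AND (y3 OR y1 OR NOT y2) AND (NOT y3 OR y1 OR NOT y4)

Yes, satisfiable

Branch on y1: set y1 = false.
Branch on y4: set y4 = true.
(NOT y3) alone gives y3 = false.
(NOT y2) alone gives y2 = false.
This assignment satisfies each clause.
A satisfying assignment: y1 ↦ false; y2 ↦ false; y3 ↦ false; y4 ↦ true.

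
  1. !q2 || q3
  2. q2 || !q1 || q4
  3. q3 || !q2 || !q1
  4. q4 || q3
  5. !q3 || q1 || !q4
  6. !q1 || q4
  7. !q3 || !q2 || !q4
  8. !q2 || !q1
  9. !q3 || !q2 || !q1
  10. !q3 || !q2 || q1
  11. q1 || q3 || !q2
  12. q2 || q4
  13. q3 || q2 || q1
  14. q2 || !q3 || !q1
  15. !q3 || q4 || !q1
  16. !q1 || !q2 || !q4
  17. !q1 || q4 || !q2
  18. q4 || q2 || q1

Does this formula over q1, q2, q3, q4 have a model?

Yes, satisfiable

Suppose q2 = false.
Unit clause (q4) forces q4 = true.
Suppose q3 = false.
Unit clause (q1) forces q1 = true.
Every clause now holds.
A satisfying assignment: q1: true; q2: false; q3: false; q4: true.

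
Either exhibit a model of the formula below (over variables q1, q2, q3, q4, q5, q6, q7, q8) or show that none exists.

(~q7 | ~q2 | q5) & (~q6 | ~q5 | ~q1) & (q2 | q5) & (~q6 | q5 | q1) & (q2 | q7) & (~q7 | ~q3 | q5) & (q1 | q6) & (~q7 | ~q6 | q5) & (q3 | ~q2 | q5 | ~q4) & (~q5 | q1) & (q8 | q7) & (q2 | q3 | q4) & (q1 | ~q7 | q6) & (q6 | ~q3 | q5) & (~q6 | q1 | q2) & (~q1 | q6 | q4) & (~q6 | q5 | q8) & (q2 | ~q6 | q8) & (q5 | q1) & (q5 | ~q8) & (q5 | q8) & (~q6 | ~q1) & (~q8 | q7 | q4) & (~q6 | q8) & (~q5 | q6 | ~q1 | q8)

Branch on q2: set q2 = 1.
Branch on q7: set q7 = 0.
The clause (q8) is unit, so q8 = 1.
The clause (q5) is unit, so q5 = 1.
The clause (q1) is unit, so q1 = 1.
The clause (~q6) is unit, so q6 = 0.
The clause (q4) is unit, so q4 = 1.
All clauses hold; q3 can take either value.

q1 ↦ 1; q2 ↦ 1; q3 ↦ 0; q4 ↦ 1; q5 ↦ 1; q6 ↦ 0; q7 ↦ 0; q8 ↦ 1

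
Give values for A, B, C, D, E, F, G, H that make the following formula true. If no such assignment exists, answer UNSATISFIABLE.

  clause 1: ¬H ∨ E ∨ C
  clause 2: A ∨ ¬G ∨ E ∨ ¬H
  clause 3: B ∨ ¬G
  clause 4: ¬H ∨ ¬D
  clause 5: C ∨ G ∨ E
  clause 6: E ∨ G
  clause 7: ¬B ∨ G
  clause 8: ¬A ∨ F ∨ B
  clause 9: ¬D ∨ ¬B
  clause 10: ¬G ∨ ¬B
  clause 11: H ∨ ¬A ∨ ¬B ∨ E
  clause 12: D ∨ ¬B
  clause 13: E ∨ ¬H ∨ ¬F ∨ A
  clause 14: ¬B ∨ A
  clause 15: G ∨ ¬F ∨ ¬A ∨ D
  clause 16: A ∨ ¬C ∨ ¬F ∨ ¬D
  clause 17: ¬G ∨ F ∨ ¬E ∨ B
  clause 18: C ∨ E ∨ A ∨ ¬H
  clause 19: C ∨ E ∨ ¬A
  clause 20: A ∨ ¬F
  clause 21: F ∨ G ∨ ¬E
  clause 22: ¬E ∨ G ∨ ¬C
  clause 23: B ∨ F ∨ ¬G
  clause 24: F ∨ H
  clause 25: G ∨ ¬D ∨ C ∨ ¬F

Case B = True:
From the singleton clause (G), G = True.
That conflicts with the unit clause (¬G).
That branch fails; take B = False instead.
From the singleton clause (¬G), G = False.
From the singleton clause (E), E = True.
From the singleton clause (F), F = True.
From the singleton clause (A), A = True.
From the singleton clause (D), D = True.
From the singleton clause (¬H), H = False.
From the singleton clause (¬C), C = False.
That conflicts with the unit clause (C).
Both values of B lead to a conflict.

UNSATISFIABLE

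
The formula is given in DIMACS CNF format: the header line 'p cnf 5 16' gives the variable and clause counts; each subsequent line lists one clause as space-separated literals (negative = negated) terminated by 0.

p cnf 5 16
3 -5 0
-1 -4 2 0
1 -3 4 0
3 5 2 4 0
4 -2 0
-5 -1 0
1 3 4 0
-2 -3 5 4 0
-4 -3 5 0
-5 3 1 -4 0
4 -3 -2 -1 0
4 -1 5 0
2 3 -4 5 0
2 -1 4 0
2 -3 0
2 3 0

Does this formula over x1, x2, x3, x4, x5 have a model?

Branch on x3: set x3 = True.
(x2) alone gives x2 = True.
(x4) alone gives x4 = True.
(x5) alone gives x5 = True.
(¬x1) alone gives x1 = False.
All clauses are satisfied.
A satisfying assignment: x1 ↦ False,  x2 ↦ True,  x3 ↦ True,  x4 ↦ True,  x5 ↦ True.

Satisfiable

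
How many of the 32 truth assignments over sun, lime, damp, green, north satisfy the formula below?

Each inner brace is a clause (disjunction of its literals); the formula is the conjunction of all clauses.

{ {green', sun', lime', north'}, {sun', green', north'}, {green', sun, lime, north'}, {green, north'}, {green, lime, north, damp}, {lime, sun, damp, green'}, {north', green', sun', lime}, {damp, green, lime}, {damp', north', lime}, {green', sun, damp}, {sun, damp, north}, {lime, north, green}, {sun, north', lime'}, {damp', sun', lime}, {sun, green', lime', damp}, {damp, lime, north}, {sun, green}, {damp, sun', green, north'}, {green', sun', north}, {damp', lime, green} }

4

There are 2^5 = 32 truth assignments over (sun, lime, damp, green, north).
Split on sun. With sun = 1, the clauses containing sun are satisfied and sun' drops from the rest; 2 of the 2^4 = 16 assignments to the other variables satisfy what remains.
With sun = 0, by the same count on the reduced clause set, 2 assignments work.
(One model: sun=F, lime=F, damp=T, green=T, north=F.)
Total: 2 + 2 = 4.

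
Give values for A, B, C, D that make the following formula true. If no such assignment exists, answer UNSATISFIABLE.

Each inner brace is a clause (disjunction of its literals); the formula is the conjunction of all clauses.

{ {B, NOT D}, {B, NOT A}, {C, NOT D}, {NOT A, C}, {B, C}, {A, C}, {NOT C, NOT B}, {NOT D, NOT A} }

Try B = false.
(NOT D) alone gives D = false.
(NOT A) alone gives A = false.
(C) alone gives C = true.
Every clause now holds.

A ↦ false, B ↦ false, C ↦ true, D ↦ false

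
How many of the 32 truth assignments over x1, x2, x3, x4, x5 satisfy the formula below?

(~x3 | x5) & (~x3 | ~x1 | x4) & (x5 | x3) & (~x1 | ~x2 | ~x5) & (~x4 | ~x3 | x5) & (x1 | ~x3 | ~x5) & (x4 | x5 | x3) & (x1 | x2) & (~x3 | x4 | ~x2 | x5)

5

There are 2^5 = 32 truth assignments over (x1, x2, x3, x4, x5).
Split on x1. With x1 = 1, the clauses containing x1 are satisfied and ~x1 drops from the rest; 3 of the 2^4 = 16 assignments to the other variables satisfy what remains.
With x1 = 0, by the same count on the reduced clause set, 2 assignments work.
Total: 3 + 2 = 5.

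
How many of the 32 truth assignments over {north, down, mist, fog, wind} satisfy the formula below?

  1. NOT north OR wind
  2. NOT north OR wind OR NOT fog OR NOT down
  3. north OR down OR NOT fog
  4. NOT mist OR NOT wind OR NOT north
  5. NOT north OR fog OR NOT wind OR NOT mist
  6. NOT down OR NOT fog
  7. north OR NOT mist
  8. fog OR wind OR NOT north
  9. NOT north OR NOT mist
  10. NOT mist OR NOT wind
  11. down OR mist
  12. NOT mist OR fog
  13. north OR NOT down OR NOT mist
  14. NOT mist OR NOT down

There are 2^5 = 32 truth assignments over (north, down, mist, fog, wind).
Split on north. With north = true, the clauses containing north are satisfied and NOT north drops from the rest; 1 of the 2^4 = 16 assignments to the other variables satisfy what remains.
With north = false, by the same count on the reduced clause set, 2 assignments work.
Total: 1 + 2 = 3.

3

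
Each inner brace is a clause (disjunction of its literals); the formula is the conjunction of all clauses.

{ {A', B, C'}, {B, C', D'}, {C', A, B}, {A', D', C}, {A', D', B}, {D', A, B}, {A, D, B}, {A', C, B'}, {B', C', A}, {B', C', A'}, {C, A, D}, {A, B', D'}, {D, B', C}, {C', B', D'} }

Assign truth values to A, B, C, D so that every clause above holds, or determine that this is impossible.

Suppose A = 1.
Suppose B = 0.
From the singleton clause (C'), C = 0.
From the singleton clause (D'), D = 0.
Every clause now holds.

A ↦ 1; B ↦ 0; C ↦ 0; D ↦ 0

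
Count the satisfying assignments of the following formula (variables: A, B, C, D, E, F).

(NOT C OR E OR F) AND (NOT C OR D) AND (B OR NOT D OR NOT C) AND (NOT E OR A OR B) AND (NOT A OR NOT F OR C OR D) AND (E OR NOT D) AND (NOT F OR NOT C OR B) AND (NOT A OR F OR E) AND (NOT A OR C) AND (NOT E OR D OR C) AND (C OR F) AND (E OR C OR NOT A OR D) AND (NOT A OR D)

7

There are 2^6 = 64 truth assignments over (A, B, C, D, E, F).
Split on C. With C = true, the clauses containing C are satisfied and NOT C drops from the rest; 4 of the 2^5 = 32 assignments to the other variables satisfy what remains.
With C = false, by the same count on the reduced clause set, 3 assignments work.
(One model: A=F, B=F, C=F, D=F, E=F, F=T.)
Total: 4 + 3 = 7.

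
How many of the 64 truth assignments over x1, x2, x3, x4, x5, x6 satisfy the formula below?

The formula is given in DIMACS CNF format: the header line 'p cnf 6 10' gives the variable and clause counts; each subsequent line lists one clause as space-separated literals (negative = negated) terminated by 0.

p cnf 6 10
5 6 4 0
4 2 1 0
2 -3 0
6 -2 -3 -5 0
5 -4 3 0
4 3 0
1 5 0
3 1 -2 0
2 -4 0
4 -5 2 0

9

There are 2^6 = 64 truth assignments over (x1, x2, x3, x4, x5, x6).
Split on x3. With x3 = True, the clauses containing x3 are satisfied and ¬x3 drops from the rest; 7 of the 2^5 = 32 assignments to the other variables satisfy what remains.
With x3 = False, by the same count on the reduced clause set, 2 assignments work.
(One model: x1=F, x2=T, x3=T, x4=F, x5=T, x6=T.)
Total: 7 + 2 = 9.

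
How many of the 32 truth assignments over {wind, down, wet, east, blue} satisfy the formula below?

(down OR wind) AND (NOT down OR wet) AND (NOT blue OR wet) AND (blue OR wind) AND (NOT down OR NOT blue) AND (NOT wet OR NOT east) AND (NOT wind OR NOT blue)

4

There are 2^5 = 32 truth assignments over (wind, down, wet, east, blue).
Split on wind. With wind = true, the clauses containing wind are satisfied and NOT wind drops from the rest; 4 of the 2^4 = 16 assignments to the other variables satisfy what remains.
With wind = false, by the same count on the reduced clause set, 0 assignments work.
(One model: wind=T, down=F, wet=F, east=F, blue=F.)
Total: 4 + 0 = 4.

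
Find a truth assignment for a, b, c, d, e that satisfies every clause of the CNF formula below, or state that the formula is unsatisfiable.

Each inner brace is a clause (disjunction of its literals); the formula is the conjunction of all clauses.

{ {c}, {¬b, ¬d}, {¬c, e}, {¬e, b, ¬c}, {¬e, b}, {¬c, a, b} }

(c) alone gives c = True.
(e) alone gives e = True.
(b) alone gives b = True.
(¬d) alone gives d = False.
No clause remains; a is free.

a ↦ False; b ↦ True; c ↦ True; d ↦ False; e ↦ True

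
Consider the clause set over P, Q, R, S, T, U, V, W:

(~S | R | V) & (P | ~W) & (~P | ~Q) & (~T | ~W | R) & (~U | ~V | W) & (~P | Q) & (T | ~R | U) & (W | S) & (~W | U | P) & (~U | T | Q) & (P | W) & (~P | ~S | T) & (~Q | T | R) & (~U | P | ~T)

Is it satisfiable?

Case P = 1:
From the singleton clause (~Q), Q = 0.
That conflicts with the unit clause (Q).
So P must be the other value — set P = 0.
From the singleton clause (~W), W = 0.
That conflicts with the unit clause (W).
Either choice for P ends in contradiction.
No assignment satisfies every clause.

Unsatisfiable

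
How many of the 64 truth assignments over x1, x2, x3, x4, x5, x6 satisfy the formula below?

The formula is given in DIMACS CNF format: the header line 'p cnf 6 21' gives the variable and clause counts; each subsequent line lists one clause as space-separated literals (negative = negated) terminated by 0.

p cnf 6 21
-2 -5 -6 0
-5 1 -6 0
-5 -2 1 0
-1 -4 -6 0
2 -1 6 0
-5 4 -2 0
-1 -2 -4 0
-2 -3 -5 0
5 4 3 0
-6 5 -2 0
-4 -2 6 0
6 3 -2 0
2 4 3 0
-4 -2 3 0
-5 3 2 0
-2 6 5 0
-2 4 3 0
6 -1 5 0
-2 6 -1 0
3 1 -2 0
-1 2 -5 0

9

There are 2^6 = 64 truth assignments over (x1, x2, x3, x4, x5, x6).
Split on x4. With x4 = True, the clauses containing x4 are satisfied and ¬x4 drops from the rest; 5 of the 2^5 = 32 assignments to the other variables satisfy what remains.
With x4 = False, by the same count on the reduced clause set, 4 assignments work.
(One model: x1=F, x2=F, x3=F, x4=T, x5=F, x6=F.)
Total: 5 + 4 = 9.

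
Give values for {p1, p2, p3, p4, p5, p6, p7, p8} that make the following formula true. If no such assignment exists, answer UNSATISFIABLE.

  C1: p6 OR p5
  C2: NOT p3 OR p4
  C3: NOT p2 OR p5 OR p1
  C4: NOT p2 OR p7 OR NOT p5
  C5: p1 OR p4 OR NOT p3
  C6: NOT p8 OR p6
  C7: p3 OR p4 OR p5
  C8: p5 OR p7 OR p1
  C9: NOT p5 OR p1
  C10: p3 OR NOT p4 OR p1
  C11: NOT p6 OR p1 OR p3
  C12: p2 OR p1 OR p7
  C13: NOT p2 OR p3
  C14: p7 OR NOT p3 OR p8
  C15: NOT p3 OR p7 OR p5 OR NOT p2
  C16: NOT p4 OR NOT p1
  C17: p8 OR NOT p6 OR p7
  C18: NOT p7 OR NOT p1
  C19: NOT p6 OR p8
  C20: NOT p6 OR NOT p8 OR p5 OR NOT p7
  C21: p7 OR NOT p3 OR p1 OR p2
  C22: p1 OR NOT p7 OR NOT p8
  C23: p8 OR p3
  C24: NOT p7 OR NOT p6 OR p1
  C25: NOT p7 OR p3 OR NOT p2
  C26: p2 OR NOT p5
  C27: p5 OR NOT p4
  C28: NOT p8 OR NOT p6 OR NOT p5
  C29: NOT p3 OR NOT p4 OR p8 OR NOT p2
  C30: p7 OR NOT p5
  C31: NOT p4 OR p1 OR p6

UNSATISFIABLE

Branch on p6: set p6 = true.
The clause (p8) is unit, so p8 = true.
The clause (NOT p5) is unit, so p5 = false.
The clause (NOT p7) is unit, so p7 = false.
The clause (p1) is unit, so p1 = true.
The clause (NOT p4) is unit, so p4 = false.
The clause (NOT p3) is unit, so p3 = false.
That conflicts with the unit clause (p3).
So p6 must be the other value — set p6 = false.
The clause (p5) is unit, so p5 = true.
The clause (NOT p8) is unit, so p8 = false.
The clause (p1) is unit, so p1 = true.
The clause (NOT p4) is unit, so p4 = false.
The clause (NOT p3) is unit, so p3 = false.
That conflicts with the unit clause (p3).
Neither p6 = true nor p6 = false works.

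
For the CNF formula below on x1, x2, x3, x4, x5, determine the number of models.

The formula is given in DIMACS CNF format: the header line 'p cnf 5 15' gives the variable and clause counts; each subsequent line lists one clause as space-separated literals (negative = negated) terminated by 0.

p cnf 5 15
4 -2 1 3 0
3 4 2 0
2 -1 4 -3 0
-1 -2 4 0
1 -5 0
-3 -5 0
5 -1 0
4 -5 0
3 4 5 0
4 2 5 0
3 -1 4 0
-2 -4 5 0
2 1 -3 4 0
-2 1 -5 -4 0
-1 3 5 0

There are 2^5 = 32 truth assignments over (x1, x2, x3, x4, x5).
Split on x4. With x4 = True, the clauses containing x4 are satisfied and ¬x4 drops from the rest; 4 of the 2^4 = 16 assignments to the other variables satisfy what remains.
With x4 = False, by the same count on the reduced clause set, 1 assignment works.
Total: 4 + 1 = 5.

5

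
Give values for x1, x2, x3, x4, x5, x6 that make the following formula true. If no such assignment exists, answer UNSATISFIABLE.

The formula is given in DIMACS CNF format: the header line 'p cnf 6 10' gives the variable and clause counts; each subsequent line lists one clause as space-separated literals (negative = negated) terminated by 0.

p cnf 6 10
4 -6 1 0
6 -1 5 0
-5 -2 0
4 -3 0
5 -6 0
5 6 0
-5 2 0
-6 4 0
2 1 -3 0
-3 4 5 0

Suppose x5 = False.
Unit clause (¬x6) forces x6 = False.
But (x6) is also a unit clause — contradiction.
Undo x5 and try x5 = True.
Unit clause (¬x2) forces x2 = False.
But (x2) is also a unit clause — contradiction.
Both values of x5 lead to a conflict.

UNSATISFIABLE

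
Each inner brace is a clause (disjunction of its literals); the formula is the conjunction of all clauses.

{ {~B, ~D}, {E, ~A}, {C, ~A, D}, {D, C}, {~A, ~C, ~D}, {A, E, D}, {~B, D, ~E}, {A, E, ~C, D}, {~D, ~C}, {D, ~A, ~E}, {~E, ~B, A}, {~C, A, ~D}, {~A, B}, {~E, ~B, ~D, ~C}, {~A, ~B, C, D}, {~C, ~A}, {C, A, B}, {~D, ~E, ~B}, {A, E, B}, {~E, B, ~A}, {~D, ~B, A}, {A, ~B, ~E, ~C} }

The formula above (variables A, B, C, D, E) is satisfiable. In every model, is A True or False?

False

Suppose A = 1.
From the singleton clause (E), E = 1.
From the singleton clause (D), D = 1.
From the singleton clause (~B), B = 0.
Now (B) is unsatisfied and unit — conflict.
So every satisfying assignment has A = False.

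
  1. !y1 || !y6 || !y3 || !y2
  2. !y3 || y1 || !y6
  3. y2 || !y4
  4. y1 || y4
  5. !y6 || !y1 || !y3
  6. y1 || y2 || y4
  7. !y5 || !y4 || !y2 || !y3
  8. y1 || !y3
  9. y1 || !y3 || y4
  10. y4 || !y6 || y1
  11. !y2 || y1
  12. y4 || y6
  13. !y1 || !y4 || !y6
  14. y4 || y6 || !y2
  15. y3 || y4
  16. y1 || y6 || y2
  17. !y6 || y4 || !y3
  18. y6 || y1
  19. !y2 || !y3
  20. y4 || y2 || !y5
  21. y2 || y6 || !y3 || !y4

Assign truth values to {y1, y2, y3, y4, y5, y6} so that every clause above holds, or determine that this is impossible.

y1=true,  y2=true,  y3=false,  y4=true,  y5=false,  y6=false

Case y2 = true:
Unit clause (y1) forces y1 = true.
Unit clause (!y3) forces y3 = false.
Unit clause (y4) forces y4 = true.
Unit clause (!y6) forces y6 = false.
No clause remains; y5 is free.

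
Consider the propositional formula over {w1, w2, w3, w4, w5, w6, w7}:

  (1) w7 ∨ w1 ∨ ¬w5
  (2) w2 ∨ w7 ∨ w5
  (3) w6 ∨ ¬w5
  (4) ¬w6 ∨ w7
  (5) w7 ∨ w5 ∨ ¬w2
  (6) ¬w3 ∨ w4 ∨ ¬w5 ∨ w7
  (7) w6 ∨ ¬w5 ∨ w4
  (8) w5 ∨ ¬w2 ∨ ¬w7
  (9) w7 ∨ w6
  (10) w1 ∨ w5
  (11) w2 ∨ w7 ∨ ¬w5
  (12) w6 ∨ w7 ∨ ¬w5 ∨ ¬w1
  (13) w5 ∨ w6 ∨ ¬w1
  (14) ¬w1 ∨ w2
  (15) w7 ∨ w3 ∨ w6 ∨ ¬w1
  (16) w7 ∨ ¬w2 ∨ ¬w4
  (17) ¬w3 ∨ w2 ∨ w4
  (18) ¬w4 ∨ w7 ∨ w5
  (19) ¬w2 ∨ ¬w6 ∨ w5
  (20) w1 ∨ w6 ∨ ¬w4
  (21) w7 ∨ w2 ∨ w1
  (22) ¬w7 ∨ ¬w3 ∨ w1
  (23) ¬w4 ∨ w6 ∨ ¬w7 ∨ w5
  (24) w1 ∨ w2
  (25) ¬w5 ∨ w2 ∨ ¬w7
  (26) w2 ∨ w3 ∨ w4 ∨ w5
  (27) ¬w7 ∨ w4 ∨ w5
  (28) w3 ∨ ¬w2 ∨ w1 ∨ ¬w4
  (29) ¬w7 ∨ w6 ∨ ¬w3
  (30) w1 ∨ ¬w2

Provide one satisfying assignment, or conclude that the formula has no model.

Case w6 = True:
(w7) alone gives w7 = True.
Case w5 = True:
(w2) alone gives w2 = True.
(w1) alone gives w1 = True.
No clause remains; w3, w4 are free.

w1: True, w2: True, w3: False, w4: False, w5: True, w6: True, w7: True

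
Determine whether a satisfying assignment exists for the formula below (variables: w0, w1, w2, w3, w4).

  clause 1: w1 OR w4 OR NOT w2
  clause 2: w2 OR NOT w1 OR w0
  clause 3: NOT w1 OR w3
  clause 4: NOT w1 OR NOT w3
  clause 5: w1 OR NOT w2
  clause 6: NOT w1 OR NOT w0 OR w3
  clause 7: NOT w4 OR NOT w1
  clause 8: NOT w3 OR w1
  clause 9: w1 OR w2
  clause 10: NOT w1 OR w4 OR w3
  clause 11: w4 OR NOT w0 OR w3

No

Suppose w1 = false.
The clause (NOT w2) is unit, so w2 = false.
Now (w2) is unsatisfied and unit — conflict.
So w1 must be the other value — set w1 = true.
The clause (w3) is unit, so w3 = true.
Now (NOT w3) is unsatisfied and unit — conflict.
Neither w1 = true nor w1 = false works.
No assignment satisfies every clause.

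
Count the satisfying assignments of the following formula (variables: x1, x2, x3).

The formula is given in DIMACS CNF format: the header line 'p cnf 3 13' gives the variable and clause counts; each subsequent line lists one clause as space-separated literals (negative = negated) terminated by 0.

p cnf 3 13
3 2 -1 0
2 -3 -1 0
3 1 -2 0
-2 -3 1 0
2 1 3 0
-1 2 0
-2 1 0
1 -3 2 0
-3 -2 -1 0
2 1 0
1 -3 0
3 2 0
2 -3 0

There are 2^3 = 8 truth assignments over (x1, x2, x3).
Check each against the 13 clauses (columns in the order x1, x2, x3):
  F F F  ✗ fails (x2 ∨ x1 ∨ x3)
  F F T  ✗ fails (x1 ∨ ¬x3 ∨ x2)
  F T F  ✗ fails (x3 ∨ x1 ∨ ¬x2)
  F T T  ✗ fails (¬x2 ∨ ¬x3 ∨ x1)
  T F F  ✗ fails (x3 ∨ x2 ∨ ¬x1)
  T F T  ✗ fails (x2 ∨ ¬x3 ∨ ¬x1)
  T T F  ✓ satisfies all
  T T T  ✗ fails (¬x3 ∨ ¬x2 ∨ ¬x1)
1 of the 8 rows is a model.

1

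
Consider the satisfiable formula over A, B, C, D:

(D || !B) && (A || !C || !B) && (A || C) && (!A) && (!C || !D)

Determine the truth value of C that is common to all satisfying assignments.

True

Suppose C = false.
The clause (A) is unit, so A = true.
But (!A) is also a unit clause — contradiction.
So every satisfying assignment has C = True.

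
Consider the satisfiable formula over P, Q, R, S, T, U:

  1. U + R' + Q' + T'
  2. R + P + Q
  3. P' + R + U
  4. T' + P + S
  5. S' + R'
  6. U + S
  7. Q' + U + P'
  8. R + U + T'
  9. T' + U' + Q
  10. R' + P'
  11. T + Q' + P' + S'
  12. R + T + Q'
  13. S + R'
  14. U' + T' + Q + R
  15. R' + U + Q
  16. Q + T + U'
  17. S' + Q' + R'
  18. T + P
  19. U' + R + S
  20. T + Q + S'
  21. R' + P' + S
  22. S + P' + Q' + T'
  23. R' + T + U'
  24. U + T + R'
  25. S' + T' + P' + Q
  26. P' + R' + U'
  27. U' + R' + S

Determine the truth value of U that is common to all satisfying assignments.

True

Suppose U = 0.
The clause (S) is unit, so S = 1.
The clause (R') is unit, so R = 0.
The clause (P') is unit, so P = 0.
The clause (Q) is unit, so Q = 1.
The clause (T') is unit, so T = 0.
Now (T) is unsatisfied and unit — conflict.
So every satisfying assignment has U = True.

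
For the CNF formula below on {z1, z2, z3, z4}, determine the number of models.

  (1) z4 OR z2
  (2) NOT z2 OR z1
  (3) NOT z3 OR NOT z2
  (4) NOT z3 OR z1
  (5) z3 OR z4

There are 2^4 = 16 truth assignments over (z1, z2, z3, z4).
Split on z4. With z4 = true, the clauses containing z4 are satisfied and NOT z4 drops from the rest; 4 of the 2^3 = 8 assignments to the other variables satisfy what remains.
With z4 = false, by the same count on the reduced clause set, 0 assignments work.
Total: 4 + 0 = 4.

4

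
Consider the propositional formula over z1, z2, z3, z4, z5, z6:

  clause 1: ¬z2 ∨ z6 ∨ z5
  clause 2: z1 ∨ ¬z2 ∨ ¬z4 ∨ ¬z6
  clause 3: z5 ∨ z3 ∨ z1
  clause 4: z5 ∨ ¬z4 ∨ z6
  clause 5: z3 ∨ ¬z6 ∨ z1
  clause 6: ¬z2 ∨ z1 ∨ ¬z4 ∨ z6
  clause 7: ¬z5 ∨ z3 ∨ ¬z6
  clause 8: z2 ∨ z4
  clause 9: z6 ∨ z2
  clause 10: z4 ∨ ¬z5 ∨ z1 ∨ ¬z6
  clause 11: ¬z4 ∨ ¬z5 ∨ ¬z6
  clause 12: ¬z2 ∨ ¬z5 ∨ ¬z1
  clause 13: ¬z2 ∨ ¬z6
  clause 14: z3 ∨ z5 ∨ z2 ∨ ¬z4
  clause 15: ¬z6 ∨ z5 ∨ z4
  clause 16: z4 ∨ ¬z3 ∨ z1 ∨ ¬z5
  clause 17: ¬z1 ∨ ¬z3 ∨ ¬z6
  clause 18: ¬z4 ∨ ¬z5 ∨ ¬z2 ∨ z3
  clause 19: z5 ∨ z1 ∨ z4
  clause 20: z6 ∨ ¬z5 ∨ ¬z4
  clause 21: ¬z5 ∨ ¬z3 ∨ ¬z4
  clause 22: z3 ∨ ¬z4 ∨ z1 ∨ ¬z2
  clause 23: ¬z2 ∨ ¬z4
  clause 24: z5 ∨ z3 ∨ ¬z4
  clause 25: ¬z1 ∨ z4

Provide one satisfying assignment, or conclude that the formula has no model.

z1 ↦ False, z2 ↦ False, z3 ↦ True, z4 ↦ True, z5 ↦ False, z6 ↦ True

Suppose z2 = False.
The clause (z4) is unit, so z4 = True.
The clause (z6) is unit, so z6 = True.
The clause (¬z5) is unit, so z5 = False.
The clause (z3) is unit, so z3 = True.
The clause (¬z1) is unit, so z1 = False.
All clauses are satisfied.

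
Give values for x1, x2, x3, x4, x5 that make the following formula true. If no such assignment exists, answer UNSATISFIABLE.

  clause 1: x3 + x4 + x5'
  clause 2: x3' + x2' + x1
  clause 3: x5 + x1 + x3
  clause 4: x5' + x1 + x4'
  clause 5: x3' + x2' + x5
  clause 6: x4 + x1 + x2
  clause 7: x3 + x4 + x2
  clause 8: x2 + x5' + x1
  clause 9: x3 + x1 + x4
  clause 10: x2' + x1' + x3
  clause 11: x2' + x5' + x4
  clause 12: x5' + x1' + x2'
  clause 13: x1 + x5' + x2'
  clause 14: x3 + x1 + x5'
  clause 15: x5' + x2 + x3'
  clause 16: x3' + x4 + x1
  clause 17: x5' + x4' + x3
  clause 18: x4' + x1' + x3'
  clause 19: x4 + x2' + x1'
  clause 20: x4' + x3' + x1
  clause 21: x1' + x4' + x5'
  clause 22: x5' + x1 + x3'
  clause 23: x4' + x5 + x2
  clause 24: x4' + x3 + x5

x1 ↦ 1, x2 ↦ 0, x3 ↦ 1, x4 ↦ 0, x5 ↦ 0

Branch on x3: set x3 = 1.
Branch on x2: set x2 = 0.
The clause (x5') is unit, so x5 = 0.
The clause (x4') is unit, so x4 = 0.
The clause (x1) is unit, so x1 = 1.
Every clause now holds.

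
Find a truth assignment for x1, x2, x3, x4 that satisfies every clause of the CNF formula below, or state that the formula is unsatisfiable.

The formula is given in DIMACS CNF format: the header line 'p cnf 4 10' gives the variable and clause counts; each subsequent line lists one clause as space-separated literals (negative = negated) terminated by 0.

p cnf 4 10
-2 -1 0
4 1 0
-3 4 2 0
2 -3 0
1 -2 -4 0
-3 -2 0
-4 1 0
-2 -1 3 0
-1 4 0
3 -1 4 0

x1: True; x2: False; x3: False; x4: True

Branch on x2: set x2 = False.
Unit clause (¬x3) forces x3 = False.
Branch on x4: set x4 = True.
Unit clause (x1) forces x1 = True.
Every clause now holds.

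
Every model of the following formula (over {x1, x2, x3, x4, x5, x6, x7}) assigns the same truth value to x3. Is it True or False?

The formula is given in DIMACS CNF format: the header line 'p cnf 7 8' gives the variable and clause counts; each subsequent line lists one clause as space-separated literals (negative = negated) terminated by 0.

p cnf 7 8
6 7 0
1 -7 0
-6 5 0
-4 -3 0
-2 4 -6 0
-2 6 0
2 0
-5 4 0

Suppose x3 = True.
(¬x4) alone gives x4 = False.
(x2) alone gives x2 = True.
(¬x6) alone gives x6 = False.
Now (x6) is unsatisfied and unit — conflict.
So every satisfying assignment has x3 = False.

False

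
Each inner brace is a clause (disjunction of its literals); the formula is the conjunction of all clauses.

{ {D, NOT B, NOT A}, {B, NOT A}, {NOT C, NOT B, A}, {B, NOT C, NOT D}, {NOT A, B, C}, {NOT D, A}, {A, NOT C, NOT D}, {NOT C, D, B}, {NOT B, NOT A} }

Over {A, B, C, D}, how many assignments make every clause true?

There are 2^4 = 16 truth assignments over (A, B, C, D).
Check each against the 9 clauses (columns in the order A, B, C, D):
  F F F F  ✓ satisfies all
  F F F T  ✗ fails (NOT D OR A)
  F F T F  ✗ fails (NOT C OR D OR B)
  F F T T  ✗ fails (B OR NOT C OR NOT D)
  F T F F  ✓ satisfies all
  F T F T  ✗ fails (NOT D OR A)
  F T T F  ✗ fails (NOT C OR NOT B OR A)
  F T T T  ✗ fails (NOT C OR NOT B OR A)
  T F F F  ✗ fails (B OR NOT A)
  T F F T  ✗ fails (B OR NOT A)
  T F T F  ✗ fails (B OR NOT A)
  T F T T  ✗ fails (B OR NOT A)
  T T F F  ✗ fails (D OR NOT B OR NOT A)
  T T F T  ✗ fails (NOT B OR NOT A)
  T T T F  ✗ fails (D OR NOT B OR NOT A)
  T T T T  ✗ fails (NOT B OR NOT A)
2 of the 16 rows are models.

2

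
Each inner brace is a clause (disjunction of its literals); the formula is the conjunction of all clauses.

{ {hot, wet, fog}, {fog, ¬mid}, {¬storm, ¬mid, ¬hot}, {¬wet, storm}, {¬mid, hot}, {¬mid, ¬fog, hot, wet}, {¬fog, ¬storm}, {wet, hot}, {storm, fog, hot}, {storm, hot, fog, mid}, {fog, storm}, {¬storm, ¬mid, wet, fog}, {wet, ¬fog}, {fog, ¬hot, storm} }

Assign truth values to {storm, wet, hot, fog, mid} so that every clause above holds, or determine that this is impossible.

storm: True, wet: True, hot: True, fog: False, mid: False

Suppose fog = False.
(¬mid) alone gives mid = False.
(storm) alone gives storm = True.
Suppose hot = True.
No clause remains; wet is free.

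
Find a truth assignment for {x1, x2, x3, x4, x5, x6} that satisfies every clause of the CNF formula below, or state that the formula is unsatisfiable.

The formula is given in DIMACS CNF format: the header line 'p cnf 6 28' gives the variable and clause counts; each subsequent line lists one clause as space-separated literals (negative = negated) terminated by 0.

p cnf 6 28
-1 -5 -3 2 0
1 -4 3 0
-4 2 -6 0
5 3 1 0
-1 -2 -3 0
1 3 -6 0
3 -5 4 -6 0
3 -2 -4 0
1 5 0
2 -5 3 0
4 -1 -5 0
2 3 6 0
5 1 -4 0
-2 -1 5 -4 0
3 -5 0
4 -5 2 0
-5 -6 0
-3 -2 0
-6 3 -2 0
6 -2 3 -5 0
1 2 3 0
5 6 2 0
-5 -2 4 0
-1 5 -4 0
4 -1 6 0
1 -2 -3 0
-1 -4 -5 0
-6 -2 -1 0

x1: True; x2: False; x3: True; x4: False; x5: False; x6: True

Branch on x1: set x1 = True.
Branch on x2: set x2 = False.
Branch on x5: set x5 = False.
Unit clause (x6) forces x6 = True.
Unit clause (¬x4) forces x4 = False.
Every clause is now satisfied; x3 is unconstrained.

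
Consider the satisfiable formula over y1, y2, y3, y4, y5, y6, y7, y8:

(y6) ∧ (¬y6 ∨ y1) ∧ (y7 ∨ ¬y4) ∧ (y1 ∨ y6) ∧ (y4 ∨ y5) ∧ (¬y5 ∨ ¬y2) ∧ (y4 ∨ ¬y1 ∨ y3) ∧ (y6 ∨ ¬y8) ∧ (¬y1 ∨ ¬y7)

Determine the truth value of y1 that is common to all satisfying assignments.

True

Suppose y1 = False.
The clause (y6) is unit, so y6 = True.
But (¬y6) is also a unit clause — contradiction.
So every satisfying assignment has y1 = True.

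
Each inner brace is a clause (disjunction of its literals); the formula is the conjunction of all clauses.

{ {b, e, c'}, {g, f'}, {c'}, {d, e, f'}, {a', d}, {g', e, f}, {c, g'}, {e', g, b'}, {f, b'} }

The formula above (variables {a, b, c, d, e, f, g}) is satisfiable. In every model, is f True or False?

Suppose f = 1.
The clause (g) is unit, so g = 1.
The clause (c') is unit, so c = 0.
Now (c) is unsatisfied and unit — conflict.
So every satisfying assignment has f = False.

False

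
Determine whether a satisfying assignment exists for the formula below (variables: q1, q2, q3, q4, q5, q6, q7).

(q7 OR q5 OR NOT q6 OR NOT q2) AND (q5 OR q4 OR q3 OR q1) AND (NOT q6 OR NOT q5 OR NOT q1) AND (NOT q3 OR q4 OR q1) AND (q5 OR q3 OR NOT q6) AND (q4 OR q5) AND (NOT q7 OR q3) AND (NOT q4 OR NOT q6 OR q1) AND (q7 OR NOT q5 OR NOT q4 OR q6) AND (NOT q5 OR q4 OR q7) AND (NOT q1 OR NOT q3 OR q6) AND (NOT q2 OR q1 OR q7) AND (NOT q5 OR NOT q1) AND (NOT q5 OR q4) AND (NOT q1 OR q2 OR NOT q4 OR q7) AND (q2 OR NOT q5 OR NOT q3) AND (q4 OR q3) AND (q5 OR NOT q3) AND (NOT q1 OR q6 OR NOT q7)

Try q4 = true.
Try q7 = false.
Try q6 = false.
(NOT q5) alone gives q5 = false.
(NOT q3) alone gives q3 = false.
Try q2 = true.
(q1) alone gives q1 = true.
Every clause now holds.
A satisfying assignment: q1: true; q2: true; q3: false; q4: true; q5: false; q6: false; q7: false.

Satisfiable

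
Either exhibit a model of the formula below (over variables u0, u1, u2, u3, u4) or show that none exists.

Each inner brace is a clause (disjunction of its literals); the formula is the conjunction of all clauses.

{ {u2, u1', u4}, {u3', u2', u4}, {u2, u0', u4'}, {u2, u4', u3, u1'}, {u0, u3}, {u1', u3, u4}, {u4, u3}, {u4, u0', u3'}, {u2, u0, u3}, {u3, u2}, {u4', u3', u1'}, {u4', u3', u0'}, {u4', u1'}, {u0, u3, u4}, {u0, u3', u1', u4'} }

Try u0 = 0.
The clause (u3) is unit, so u3 = 1.
Try u2 = 0.
Try u1 = 0.
Every clause is now satisfied; u4 is unconstrained.

u0=0; u1=0; u2=0; u3=1; u4=0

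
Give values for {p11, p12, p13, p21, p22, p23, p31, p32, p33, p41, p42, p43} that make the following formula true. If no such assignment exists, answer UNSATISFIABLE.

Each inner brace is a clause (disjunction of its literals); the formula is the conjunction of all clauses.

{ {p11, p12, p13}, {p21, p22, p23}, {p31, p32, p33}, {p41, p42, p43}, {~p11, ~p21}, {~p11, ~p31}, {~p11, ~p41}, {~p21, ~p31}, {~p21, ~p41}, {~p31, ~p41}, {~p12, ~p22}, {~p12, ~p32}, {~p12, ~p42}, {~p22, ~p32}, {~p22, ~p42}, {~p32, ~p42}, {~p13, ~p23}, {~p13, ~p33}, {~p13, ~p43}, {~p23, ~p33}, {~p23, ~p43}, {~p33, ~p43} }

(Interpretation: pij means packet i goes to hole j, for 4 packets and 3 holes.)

Suppose p11 = 0.
Suppose p12 = 1.
(~p22) alone gives p22 = 0.
(~p32) alone gives p32 = 0.
(~p42) alone gives p42 = 0.
Suppose p21 = 1.
(~p31) alone gives p31 = 0.
(p33) alone gives p33 = 1.
(~p41) alone gives p41 = 0.
(p43) alone gives p43 = 1.
Now (~p43) is unsatisfied and unit — conflict.
So p21 must be the other value — set p21 = 0.
(p23) alone gives p23 = 1.
(~p13) alone gives p13 = 0.
(~p33) alone gives p33 = 0.
(p31) alone gives p31 = 1.
(~p41) alone gives p41 = 0.
(p43) alone gives p43 = 1.
Now (~p43) is unsatisfied and unit — conflict.
Neither p21 = 1 nor p21 = 0 works.
So p12 must be the other value — set p12 = 0.
(p13) alone gives p13 = 1.
(~p23) alone gives p23 = 0.
(~p33) alone gives p33 = 0.
(~p43) alone gives p43 = 0.
Suppose p21 = 1.
(~p31) alone gives p31 = 0.
(p32) alone gives p32 = 1.
(~p41) alone gives p41 = 0.
(p42) alone gives p42 = 1.
Now (~p42) is unsatisfied and unit — conflict.
So p21 must be the other value — set p21 = 0.
(p22) alone gives p22 = 1.
(~p32) alone gives p32 = 0.
(p31) alone gives p31 = 1.
(~p41) alone gives p41 = 0.
(p42) alone gives p42 = 1.
Now (~p42) is unsatisfied and unit — conflict.
Neither p21 = 1 nor p21 = 0 works.
Neither p12 = 1 nor p12 = 0 works.
So p11 must be the other value — set p11 = 1.
(~p21) alone gives p21 = 0.
(~p31) alone gives p31 = 0.
(~p41) alone gives p41 = 0.
Suppose p22 = 1.
(~p12) alone gives p12 = 0.
(~p32) alone gives p32 = 0.
(p33) alone gives p33 = 1.
(~p42) alone gives p42 = 0.
(p43) alone gives p43 = 1.
Now (~p43) is unsatisfied and unit — conflict.
So p22 must be the other value — set p22 = 0.
(p23) alone gives p23 = 1.
(~p13) alone gives p13 = 0.
(~p33) alone gives p33 = 0.
(p32) alone gives p32 = 1.
(~p12) alone gives p12 = 0.
(~p42) alone gives p42 = 0.
(p43) alone gives p43 = 1.
Now (~p43) is unsatisfied and unit — conflict.
Neither p22 = 1 nor p22 = 0 works.
Neither p11 = 1 nor p11 = 0 works.

UNSATISFIABLE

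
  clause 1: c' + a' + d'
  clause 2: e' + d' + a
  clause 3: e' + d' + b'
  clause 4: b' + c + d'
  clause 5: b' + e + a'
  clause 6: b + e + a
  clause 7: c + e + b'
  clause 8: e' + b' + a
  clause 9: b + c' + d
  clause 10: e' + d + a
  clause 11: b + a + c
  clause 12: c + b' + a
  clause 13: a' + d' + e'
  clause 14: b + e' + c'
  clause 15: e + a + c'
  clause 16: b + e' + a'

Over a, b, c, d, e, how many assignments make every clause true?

4

There are 2^5 = 32 truth assignments over (a, b, c, d, e).
Split on a. With a = 1, the clauses containing a are satisfied and a' drops from the rest; 4 of the 2^4 = 16 assignments to the other variables satisfy what remains.
With a = 0, by the same count on the reduced clause set, 0 assignments work.
Total: 4 + 0 = 4.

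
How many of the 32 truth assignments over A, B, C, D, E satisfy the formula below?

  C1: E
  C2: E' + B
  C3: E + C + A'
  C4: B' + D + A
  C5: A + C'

5

There are 2^5 = 32 truth assignments over (A, B, C, D, E).
Split on C. With C = 1, the clauses containing C are satisfied and C' drops from the rest; 2 of the 2^4 = 16 assignments to the other variables satisfy what remains.
With C = 0, by the same count on the reduced clause set, 3 assignments work.
(One model: A=F, B=T, C=F, D=T, E=T.)
Total: 2 + 3 = 5.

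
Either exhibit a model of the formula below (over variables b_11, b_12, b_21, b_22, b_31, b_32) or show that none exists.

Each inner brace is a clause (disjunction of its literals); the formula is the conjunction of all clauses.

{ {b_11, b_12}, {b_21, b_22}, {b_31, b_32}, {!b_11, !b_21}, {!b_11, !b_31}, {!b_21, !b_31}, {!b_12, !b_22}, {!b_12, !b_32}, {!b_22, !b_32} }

UNSATISFIABLE

Suppose b_11 = true.
(!b_21) alone gives b_21 = false.
(b_22) alone gives b_22 = true.
(!b_31) alone gives b_31 = false.
(b_32) alone gives b_32 = true.
But (!b_32) is also a unit clause — contradiction.
That branch fails; take b_11 = false instead.
(b_12) alone gives b_12 = true.
(!b_22) alone gives b_22 = false.
(b_21) alone gives b_21 = true.
(!b_31) alone gives b_31 = false.
(b_32) alone gives b_32 = true.
But (!b_32) is also a unit clause — contradiction.
Neither b_11 = true nor b_11 = false works.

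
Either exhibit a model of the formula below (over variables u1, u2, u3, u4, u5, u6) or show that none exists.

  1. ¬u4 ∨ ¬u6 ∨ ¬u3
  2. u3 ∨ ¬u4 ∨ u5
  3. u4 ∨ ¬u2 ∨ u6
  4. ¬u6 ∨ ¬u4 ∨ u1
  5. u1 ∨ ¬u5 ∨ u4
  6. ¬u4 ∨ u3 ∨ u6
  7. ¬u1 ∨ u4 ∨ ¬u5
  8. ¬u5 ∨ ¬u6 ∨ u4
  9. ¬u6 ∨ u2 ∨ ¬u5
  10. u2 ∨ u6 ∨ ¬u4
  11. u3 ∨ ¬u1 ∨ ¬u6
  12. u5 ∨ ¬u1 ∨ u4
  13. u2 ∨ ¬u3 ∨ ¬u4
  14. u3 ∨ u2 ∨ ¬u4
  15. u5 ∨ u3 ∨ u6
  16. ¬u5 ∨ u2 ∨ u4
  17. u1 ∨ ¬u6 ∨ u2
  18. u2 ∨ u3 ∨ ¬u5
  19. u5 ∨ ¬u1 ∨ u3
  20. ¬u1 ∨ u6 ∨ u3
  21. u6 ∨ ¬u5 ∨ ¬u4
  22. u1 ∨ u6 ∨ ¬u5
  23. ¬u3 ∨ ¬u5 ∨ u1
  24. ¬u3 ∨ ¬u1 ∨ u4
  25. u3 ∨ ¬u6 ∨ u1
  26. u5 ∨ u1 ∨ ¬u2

Suppose u4 = False.
Suppose u2 = False.
From the singleton clause (¬u5), u5 = False.
From the singleton clause (¬u1), u1 = False.
From the singleton clause (¬u6), u6 = False.
From the singleton clause (u3), u3 = True.
All clauses are satisfied.

u1=False,  u2=False,  u3=True,  u4=False,  u5=False,  u6=False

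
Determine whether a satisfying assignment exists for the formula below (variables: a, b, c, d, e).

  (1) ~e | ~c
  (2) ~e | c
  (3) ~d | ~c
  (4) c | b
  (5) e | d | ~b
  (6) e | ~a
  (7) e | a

Case e = 0:
(~a) alone gives a = 0.
Now (a) is unsatisfied and unit — conflict.
Backtrack on e: now try e = 1.
(~c) alone gives c = 0.
Now (c) is unsatisfied and unit — conflict.
Either choice for e ends in contradiction.
No assignment satisfies every clause.

No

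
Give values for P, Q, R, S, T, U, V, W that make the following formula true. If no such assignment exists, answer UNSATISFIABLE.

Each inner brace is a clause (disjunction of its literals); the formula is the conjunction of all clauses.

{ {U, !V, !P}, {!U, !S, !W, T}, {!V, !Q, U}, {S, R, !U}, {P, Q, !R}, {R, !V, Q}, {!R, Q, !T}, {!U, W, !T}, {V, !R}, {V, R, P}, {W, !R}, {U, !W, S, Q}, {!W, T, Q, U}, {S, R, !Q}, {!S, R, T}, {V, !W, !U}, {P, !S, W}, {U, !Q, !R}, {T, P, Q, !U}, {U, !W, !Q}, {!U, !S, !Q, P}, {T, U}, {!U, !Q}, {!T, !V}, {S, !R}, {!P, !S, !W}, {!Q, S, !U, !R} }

Branch on V: set V = false.
From the singleton clause (!R), R = false.
From the singleton clause (P), P = true.
Branch on S: set S = false.
From the singleton clause (!U), U = false.
From the singleton clause (!Q), Q = false.
From the singleton clause (!W), W = false.
From the singleton clause (T), T = true.
Every clause now holds.

P=true, Q=false, R=false, S=false, T=true, U=false, V=false, W=false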